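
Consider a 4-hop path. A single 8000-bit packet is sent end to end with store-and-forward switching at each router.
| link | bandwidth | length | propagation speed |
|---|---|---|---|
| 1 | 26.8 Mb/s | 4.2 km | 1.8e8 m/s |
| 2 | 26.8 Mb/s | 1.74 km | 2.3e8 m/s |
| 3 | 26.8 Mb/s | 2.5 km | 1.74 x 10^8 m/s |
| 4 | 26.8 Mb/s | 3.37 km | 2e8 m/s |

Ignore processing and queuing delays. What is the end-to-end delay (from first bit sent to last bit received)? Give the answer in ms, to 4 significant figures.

1.256 ms

Transmission delay per hop = L/R = 8000/26800000 = 0.298507 ms; 4 hops → 1.19403 ms.
Propagation delays (d/s per hop): 0.0233333, 0.00756522, 0.0143678, 0.01685 ms; sum = 0.0621164 ms.
End-to-end = 1.256 ms.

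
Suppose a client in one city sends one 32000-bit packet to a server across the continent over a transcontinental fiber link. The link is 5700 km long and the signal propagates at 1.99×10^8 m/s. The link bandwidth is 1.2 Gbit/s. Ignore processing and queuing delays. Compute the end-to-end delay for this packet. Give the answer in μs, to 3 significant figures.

28700 μs

Transmission delay = L/R = 32000 / 1200000000 = 26.6667 μs.
Propagation delay = d/s = 5700000 m / 199000000 m/s = 28643.2 μs.
Total = 28700 μs.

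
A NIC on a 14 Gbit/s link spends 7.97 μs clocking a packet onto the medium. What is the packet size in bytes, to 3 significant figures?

13900 bytes

L = R × t_tx = 14000000000 b/s × 7.97e-06 s = 111580 bits.
In bytes: 111580 / 8 = 13900 bytes.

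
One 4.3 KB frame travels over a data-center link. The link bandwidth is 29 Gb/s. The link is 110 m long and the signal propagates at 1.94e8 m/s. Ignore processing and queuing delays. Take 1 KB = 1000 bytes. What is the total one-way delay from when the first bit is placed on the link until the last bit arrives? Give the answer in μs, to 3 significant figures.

L = 34400 bits.
Transmission delay = L/R = 34400 / 29000000000 = 1.18621 μs.
Propagation delay = d/s = 110 m / 194000000 m/s = 0.56701 μs.
Total = 1.75 μs.

1.75 μs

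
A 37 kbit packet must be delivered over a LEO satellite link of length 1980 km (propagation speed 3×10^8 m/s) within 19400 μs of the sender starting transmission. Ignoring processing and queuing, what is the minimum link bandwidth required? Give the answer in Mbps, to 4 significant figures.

2.891 Mbps

Propagation delay = 1980000 / 300000000 = 6600 μs.
Transmission budget = 19400 − 6600 = 12800 μs.
R ≥ L / t_tx = 37000 bits / 0.0128 s = 2.891 Mbps.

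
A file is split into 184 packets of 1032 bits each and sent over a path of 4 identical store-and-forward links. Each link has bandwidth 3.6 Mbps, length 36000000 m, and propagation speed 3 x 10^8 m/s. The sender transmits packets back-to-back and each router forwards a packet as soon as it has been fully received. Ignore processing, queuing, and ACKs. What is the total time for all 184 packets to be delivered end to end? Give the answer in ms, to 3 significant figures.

534 ms

Per-hop transmission t_tx = L/R = 1032/3600000 = 0.286667 ms.
Per-hop propagation t_prop = 36000000/300000000 = 120 ms.
Pipeline fill: first packet needs 4·t_tx to clear all hops; remaining 183 packets each add one t_tx.
Total = (4+184-1)·t_tx + 4·t_prop = 187·0.286667 + 4·120 = 534 ms.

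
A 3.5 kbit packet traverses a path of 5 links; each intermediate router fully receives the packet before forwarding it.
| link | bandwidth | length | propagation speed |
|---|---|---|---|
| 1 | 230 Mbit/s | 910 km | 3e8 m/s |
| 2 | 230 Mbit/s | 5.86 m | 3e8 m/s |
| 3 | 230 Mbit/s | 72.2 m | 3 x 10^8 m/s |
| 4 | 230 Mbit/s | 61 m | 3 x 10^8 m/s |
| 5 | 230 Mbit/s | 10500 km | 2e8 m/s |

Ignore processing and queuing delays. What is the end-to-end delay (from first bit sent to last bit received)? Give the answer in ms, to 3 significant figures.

L = 3500 bits.
Transmission delay per hop = L/R = 3500/230000000 = 0.0152174 ms; 5 hops → 0.076087 ms.
Propagation delays (d/s per hop): 3.03333, 1.95333e-05, 0.000240667, 0.000203333, 52.5 ms; sum = 55.5338 ms.
End-to-end = 55.6 ms.

55.6 ms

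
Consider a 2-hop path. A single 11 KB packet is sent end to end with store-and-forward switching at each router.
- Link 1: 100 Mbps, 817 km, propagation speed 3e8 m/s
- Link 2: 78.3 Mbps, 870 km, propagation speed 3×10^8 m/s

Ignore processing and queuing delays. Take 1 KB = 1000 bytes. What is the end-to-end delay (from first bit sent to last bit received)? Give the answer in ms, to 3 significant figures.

7.63 ms

L = 88000 bits.
Transmission delays (L/R per hop): 0.88, 1.12388 ms; sum = 2.00388 ms.
Propagation delays (d/s per hop): 2.72333, 2.9 ms; sum = 5.62333 ms.
End-to-end = 7.63 ms.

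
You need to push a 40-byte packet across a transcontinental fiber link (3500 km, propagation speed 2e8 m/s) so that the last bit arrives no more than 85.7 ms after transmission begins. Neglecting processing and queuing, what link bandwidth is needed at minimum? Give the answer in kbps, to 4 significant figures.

4.692 kbps

L = 320 bits.
Propagation delay = 3500000 / 200000000 = 17.5 ms.
Transmission budget = 85.7 − 17.5 = 68.2 ms.
R ≥ L / t_tx = 320 bits / 0.0682 s = 4.692 kbps.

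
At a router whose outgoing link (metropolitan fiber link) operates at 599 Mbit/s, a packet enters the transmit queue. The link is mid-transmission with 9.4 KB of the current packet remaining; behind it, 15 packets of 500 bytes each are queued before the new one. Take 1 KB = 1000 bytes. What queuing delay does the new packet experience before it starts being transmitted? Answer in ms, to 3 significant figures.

Each queued packet: L/R = 4000/599000000 = 0.0066778 ms.
15 queued → 0.100167 ms.
Plus remaining 75200 bits of current packet: 0.125543 ms.
Queuing delay = 0.226 ms.

0.226 ms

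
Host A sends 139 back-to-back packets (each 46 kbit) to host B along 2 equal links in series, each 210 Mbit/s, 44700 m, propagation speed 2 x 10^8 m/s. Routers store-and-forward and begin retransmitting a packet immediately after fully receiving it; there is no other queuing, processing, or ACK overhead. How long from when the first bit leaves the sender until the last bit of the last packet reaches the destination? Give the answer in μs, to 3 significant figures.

Per-hop transmission t_tx = L/R = 46000/210000000 = 219.048 μs.
Per-hop propagation t_prop = 44700/200000000 = 223.5 μs.
Pipeline fill: first packet needs 2·t_tx to clear all hops; remaining 138 packets each add one t_tx.
Total = (2+139-1)·t_tx + 2·t_prop = 140·219.048 + 2·223.5 = 31100 μs.

31100 μs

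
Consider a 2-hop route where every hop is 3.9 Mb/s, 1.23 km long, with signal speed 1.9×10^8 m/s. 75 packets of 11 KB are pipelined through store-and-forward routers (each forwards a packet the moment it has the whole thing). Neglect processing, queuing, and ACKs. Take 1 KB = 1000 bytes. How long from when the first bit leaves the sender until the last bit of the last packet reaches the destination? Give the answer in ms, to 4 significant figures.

1715 ms

Per-hop transmission t_tx = L/R = 88000/3900000 = 22.5641 ms.
Per-hop propagation t_prop = 1230/190000000 = 0.00647368 ms.
Pipeline fill: first packet needs 2·t_tx to clear all hops; remaining 74 packets each add one t_tx.
Total = (2+75-1)·t_tx + 2·t_prop = 76·22.5641 + 2·0.00647368 = 1715 ms.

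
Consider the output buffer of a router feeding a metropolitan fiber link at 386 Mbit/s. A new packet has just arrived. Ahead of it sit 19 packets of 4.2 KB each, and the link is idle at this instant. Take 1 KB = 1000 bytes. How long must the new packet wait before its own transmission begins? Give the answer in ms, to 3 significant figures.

1.65 ms

Each queued packet: L/R = 33600/386000000 = 0.0870466 ms.
19 queued → 1.65389 ms.
Queuing delay = 1.65 ms.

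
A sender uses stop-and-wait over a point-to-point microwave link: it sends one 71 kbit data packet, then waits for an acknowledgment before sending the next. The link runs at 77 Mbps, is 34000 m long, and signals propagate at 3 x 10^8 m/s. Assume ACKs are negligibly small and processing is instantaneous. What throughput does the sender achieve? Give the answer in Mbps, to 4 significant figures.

61.81 Mbps

t_tx = L/R = 71000/77000000 = 0.000922078 s.
t_prop = 34000/300000000 = 0.000113333 s; RTT = 0.000226667 s.
Cycle = t_tx + RTT = 0.00114874 s.
Throughput = L / cycle = 71000 / 0.00114874 = 61.81 Mbps.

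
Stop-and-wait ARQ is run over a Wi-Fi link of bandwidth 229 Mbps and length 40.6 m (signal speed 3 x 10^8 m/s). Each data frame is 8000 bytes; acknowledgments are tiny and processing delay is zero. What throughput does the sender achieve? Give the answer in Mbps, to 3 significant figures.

t_tx = L/R = 64000/229000000 = 0.000279476 s.
t_prop = 40.6/300000000 = 1.35333e-07 s; RTT = 2.70667e-07 s.
Cycle = t_tx + RTT = 0.000279747 s.
Throughput = L / cycle = 64000 / 0.000279747 = 229 Mbps.

229 Mbps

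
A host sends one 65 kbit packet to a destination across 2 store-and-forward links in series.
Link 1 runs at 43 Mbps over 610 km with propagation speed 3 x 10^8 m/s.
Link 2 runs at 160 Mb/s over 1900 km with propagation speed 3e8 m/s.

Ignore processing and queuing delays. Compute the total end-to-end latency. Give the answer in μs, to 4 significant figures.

10280 μs

L = 65000 bits.
Transmission delays (L/R per hop): 1511.63, 406.25 μs; sum = 1917.88 μs.
Propagation delays (d/s per hop): 2033.33, 6333.33 μs; sum = 8366.67 μs.
End-to-end = 10280 μs.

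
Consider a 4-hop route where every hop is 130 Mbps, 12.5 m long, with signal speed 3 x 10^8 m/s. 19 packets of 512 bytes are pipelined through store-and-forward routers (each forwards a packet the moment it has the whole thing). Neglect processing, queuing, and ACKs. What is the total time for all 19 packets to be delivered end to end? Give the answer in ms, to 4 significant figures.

Per-hop transmission t_tx = L/R = 4096/130000000 = 0.0315077 ms.
Per-hop propagation t_prop = 12.5/300000000 = 4.16667e-05 ms.
Pipeline fill: first packet needs 4·t_tx to clear all hops; remaining 18 packets each add one t_tx.
Total = (4+19-1)·t_tx + 4·t_prop = 22·0.0315077 + 4·4.16667e-05 = 0.6933 ms.

0.6933 ms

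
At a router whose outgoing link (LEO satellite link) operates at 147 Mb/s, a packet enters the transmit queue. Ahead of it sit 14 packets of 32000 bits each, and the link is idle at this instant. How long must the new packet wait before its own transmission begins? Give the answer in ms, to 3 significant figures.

Each queued packet: L/R = 32000/147000000 = 0.217687 ms.
14 queued → 3.04762 ms.
Queuing delay = 3.05 ms.

3.05 ms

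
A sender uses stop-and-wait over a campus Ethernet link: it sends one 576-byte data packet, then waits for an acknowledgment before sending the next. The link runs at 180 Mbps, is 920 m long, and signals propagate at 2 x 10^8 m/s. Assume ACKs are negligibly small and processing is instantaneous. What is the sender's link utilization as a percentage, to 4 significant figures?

t_tx = L/R = 4608/180000000 = 2.56e-05 s.
t_prop = 920/200000000 = 4.6e-06 s; RTT = 9.2e-06 s.
Cycle = t_tx + RTT = 3.48e-05 s.
Utilization = t_tx / cycle = 2.56e-05/3.48e-05 = 73.56 %.

73.56 %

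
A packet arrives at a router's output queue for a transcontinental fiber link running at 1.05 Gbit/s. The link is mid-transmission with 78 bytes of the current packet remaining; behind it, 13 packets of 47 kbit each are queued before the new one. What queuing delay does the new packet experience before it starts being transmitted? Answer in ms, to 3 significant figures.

Each queued packet: L/R = 47000/1050000000 = 0.0447619 ms.
13 queued → 0.581905 ms.
Plus remaining 624 bits of current packet: 0.000594286 ms.
Queuing delay = 0.582 ms.

0.582 ms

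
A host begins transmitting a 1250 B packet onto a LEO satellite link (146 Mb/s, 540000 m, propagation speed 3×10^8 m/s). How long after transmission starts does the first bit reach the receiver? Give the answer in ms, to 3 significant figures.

First bit experiences only propagation delay: d/s = 540000/300000000 = 1.80 ms.

1.80 ms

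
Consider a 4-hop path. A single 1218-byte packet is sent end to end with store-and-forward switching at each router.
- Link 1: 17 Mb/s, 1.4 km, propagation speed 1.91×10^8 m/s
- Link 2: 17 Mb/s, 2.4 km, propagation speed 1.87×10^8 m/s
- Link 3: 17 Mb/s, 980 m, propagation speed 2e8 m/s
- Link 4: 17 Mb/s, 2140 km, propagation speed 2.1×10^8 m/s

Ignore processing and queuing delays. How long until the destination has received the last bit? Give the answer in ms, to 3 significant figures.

L = 1218 × 8 = 9744 bits.
Transmission delay per hop = L/R = 9744/17000000 = 0.573176 ms; 4 hops → 2.29271 ms.
Propagation delays (d/s per hop): 0.00732984, 0.0128342, 0.0049, 10.1905 ms; sum = 10.2155 ms.
End-to-end = 12.5 ms.

12.5 ms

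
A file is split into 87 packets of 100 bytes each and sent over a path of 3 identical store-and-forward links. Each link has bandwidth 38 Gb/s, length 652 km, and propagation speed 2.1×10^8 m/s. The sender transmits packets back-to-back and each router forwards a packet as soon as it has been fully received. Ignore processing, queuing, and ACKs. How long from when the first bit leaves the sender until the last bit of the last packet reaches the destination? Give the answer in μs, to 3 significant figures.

Per-hop transmission t_tx = L/R = 800/38000000000 = 0.0210526 μs.
Per-hop propagation t_prop = 652000/210000000 = 3104.76 μs.
Pipeline fill: first packet needs 3·t_tx to clear all hops; remaining 86 packets each add one t_tx.
Total = (3+87-1)·t_tx + 3·t_prop = 89·0.0210526 + 3·3104.76 = 9320 μs.

9320 μs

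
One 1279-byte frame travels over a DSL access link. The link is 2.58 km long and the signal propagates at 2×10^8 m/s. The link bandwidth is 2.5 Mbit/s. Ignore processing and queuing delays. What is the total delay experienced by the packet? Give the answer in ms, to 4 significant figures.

4.106 ms

L = 1279 × 8 = 10232 bits.
Transmission delay = L/R = 10232 / 2500000 = 4.0928 ms.
Propagation delay = d/s = 2580 m / 200000000 m/s = 0.0129 ms.
Total = 4.106 ms.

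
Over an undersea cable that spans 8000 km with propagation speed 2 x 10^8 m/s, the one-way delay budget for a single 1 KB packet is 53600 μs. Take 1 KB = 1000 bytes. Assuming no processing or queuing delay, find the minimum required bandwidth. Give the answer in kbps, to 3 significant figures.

L = 8000 bits.
Propagation delay = 8000000 / 200000000 = 40000 μs.
Transmission budget = 53600 − 40000 = 13600 μs.
R ≥ L / t_tx = 8000 bits / 0.0136 s = 588 kbps.

588 kbps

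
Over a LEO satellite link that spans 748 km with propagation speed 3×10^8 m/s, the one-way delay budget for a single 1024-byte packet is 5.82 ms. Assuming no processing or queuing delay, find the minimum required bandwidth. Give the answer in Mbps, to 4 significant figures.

L = 8192 bits.
Propagation delay = 748000 / 300000000 = 2.49333 ms.
Transmission budget = 5.82 − 2.49333 = 3.32667 ms.
R ≥ L / t_tx = 8192 bits / 0.00332667 s = 2.463 Mbps.

2.463 Mbps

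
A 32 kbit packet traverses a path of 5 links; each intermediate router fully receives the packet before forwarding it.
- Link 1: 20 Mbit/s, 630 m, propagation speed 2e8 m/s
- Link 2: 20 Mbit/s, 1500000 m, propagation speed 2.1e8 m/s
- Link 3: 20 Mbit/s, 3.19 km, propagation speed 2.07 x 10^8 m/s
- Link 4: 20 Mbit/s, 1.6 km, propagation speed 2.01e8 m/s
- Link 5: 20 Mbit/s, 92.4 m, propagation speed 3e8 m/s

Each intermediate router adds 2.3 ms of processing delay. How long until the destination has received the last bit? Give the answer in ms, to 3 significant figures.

L = 32000 bits.
Transmission delay per hop = L/R = 32000/20000000 = 1.6 ms; 5 hops → 8 ms.
Propagation delays (d/s per hop): 0.00315, 7.14286, 0.0154106, 0.0079602, 0.000308 ms; sum = 7.16969 ms.
Processing at 4 router(s): 4 × 2.3 ms = 9.2 ms.
End-to-end = 24.4 ms.

24.4 ms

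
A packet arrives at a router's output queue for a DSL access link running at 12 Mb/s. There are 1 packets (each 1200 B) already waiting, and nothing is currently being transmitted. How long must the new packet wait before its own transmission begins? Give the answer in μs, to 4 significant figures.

Each queued packet: L/R = 9600/12000000 = 800 μs.
1 queued → 800 μs.
Queuing delay = 800.0 μs.

800.0 μs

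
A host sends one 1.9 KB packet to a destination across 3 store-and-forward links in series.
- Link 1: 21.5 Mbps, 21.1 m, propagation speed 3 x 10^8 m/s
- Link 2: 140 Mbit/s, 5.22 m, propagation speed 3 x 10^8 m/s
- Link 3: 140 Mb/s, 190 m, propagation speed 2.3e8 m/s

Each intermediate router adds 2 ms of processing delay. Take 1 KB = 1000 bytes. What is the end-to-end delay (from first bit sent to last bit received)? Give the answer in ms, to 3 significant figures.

L = 15200 bits.
Transmission delays (L/R per hop): 0.706977, 0.108571, 0.108571 ms; sum = 0.92412 ms.
Propagation delays (d/s per hop): 7.03333e-05, 1.74e-05, 0.000826087 ms; sum = 0.00091382 ms.
Processing at 2 router(s): 2 × 2 ms = 4 ms.
End-to-end = 4.93 ms.

4.93 ms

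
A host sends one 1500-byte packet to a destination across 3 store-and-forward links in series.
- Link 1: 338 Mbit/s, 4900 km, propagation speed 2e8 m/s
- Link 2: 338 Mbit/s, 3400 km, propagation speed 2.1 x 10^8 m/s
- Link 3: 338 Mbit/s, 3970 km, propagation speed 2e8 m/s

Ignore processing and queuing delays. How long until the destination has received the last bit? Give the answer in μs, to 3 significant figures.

60600 μs

L = 1500 × 8 = 12000 bits.
Transmission delay per hop = L/R = 12000/338000000 = 35.503 μs; 3 hops → 106.509 μs.
Propagation delays (d/s per hop): 24500, 16190.5, 19850 μs; sum = 60540.5 μs.
End-to-end = 60600 μs.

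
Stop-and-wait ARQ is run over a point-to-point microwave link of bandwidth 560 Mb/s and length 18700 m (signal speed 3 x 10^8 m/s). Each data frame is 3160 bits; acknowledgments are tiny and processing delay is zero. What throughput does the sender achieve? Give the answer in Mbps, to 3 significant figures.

24.2 Mbps

t_tx = L/R = 3160/560000000 = 5.64286e-06 s.
t_prop = 18700/300000000 = 6.23333e-05 s; RTT = 0.000124667 s.
Cycle = t_tx + RTT = 0.00013031 s.
Throughput = L / cycle = 3160 / 0.00013031 = 24.2 Mbps.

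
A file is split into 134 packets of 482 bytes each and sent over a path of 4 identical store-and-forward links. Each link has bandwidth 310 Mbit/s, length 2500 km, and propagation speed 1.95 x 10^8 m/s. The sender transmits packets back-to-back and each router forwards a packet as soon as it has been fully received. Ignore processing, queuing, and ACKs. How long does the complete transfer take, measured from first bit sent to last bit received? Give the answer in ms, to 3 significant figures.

Per-hop transmission t_tx = L/R = 3856/310000000 = 0.0124387 ms.
Per-hop propagation t_prop = 2500000/195000000 = 12.8205 ms.
Pipeline fill: first packet needs 4·t_tx to clear all hops; remaining 133 packets each add one t_tx.
Total = (4+134-1)·t_tx + 4·t_prop = 137·0.0124387 + 4·12.8205 = 53.0 ms.

53.0 ms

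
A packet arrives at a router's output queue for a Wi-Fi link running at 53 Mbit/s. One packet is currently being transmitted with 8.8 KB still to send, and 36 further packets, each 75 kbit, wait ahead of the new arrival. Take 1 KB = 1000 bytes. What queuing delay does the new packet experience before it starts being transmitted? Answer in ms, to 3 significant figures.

Each queued packet: L/R = 75000/53000000 = 1.41509 ms.
36 queued → 50.9434 ms.
Plus remaining 70400 bits of current packet: 1.3283 ms.
Queuing delay = 52.3 ms.

52.3 ms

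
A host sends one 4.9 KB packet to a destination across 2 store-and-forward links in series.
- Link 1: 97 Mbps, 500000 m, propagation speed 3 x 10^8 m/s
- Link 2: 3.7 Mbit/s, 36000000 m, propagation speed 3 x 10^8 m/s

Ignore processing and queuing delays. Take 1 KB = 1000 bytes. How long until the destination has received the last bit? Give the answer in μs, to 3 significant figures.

133000 μs

L = 39200 bits.
Transmission delays (L/R per hop): 404.124, 10594.6 μs; sum = 10998.7 μs.
Propagation delays (d/s per hop): 1666.67, 120000 μs; sum = 121667 μs.
End-to-end = 133000 μs.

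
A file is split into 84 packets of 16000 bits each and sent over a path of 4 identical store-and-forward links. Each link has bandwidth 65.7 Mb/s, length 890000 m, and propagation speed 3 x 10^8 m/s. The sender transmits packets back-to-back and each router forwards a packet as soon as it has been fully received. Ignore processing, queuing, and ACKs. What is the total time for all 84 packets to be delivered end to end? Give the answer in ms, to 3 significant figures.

33.1 ms

Per-hop transmission t_tx = L/R = 16000/65700000 = 0.243531 ms.
Per-hop propagation t_prop = 890000/300000000 = 2.96667 ms.
Pipeline fill: first packet needs 4·t_tx to clear all hops; remaining 83 packets each add one t_tx.
Total = (4+84-1)·t_tx + 4·t_prop = 87·0.243531 + 4·2.96667 = 33.1 ms.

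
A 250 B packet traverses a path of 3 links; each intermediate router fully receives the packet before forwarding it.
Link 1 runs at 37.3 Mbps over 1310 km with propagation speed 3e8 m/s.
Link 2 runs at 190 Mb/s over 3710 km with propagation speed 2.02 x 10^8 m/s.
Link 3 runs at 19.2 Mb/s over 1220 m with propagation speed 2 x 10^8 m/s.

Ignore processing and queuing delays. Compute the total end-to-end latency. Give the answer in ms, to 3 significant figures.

22.9 ms

L = 250 × 8 = 2000 bits.
Transmission delays (L/R per hop): 0.0536193, 0.0105263, 0.104167 ms; sum = 0.168312 ms.
Propagation delays (d/s per hop): 4.36667, 18.3663, 0.0061 ms; sum = 22.7391 ms.
End-to-end = 22.9 ms.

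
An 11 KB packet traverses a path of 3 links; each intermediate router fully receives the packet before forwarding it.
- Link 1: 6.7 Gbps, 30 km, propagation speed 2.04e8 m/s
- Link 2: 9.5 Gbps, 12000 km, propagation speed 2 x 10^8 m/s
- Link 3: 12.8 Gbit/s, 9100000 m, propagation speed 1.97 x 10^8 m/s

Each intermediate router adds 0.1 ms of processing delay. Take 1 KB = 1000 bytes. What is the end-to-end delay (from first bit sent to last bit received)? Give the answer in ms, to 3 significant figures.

107 ms

L = 88000 bits.
Transmission delays (L/R per hop): 0.0131343, 0.00926316, 0.006875 ms; sum = 0.0292725 ms.
Propagation delays (d/s per hop): 0.147059, 60, 46.1929 ms; sum = 106.34 ms.
Processing at 2 router(s): 2 × 0.1 ms = 0.2 ms.
End-to-end = 107 ms.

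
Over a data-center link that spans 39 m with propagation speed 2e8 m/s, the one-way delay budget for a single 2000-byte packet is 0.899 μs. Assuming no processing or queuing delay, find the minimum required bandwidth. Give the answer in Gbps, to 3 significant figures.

L = 16000 bits.
Propagation delay = 39 / 200000000 = 0.195 μs.
Transmission budget = 0.899 − 0.195 = 0.704 μs.
R ≥ L / t_tx = 16000 bits / 7.04e-07 s = 22.7 Gbps.

22.7 Gbps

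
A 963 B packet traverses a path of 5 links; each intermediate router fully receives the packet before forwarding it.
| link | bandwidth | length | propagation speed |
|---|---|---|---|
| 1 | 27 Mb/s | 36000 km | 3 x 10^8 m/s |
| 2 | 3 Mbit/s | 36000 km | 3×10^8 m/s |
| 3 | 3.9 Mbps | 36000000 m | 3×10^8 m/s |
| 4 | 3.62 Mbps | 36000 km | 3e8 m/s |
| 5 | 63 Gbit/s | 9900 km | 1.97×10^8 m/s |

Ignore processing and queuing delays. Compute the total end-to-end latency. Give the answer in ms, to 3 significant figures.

537 ms

L = 963 × 8 = 7704 bits.
Transmission delays (L/R per hop): 0.285333, 2.568, 1.97538, 2.12818, 0.000122286 ms; sum = 6.95702 ms.
Propagation delays (d/s per hop): 120, 120, 120, 120, 50.2538 ms; sum = 530.254 ms.
End-to-end = 537 ms.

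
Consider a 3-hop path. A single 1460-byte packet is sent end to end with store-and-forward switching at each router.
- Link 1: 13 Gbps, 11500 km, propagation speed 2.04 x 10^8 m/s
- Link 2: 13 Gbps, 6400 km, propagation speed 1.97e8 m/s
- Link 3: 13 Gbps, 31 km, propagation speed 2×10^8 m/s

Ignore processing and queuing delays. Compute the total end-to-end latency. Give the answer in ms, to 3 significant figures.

L = 1460 × 8 = 11680 bits.
Transmission delay per hop = L/R = 11680/13000000000 = 0.000898462 ms; 3 hops → 0.00269538 ms.
Propagation delays (d/s per hop): 56.3725, 32.4873, 0.155 ms; sum = 89.0149 ms.
End-to-end = 89.0 ms.

89.0 ms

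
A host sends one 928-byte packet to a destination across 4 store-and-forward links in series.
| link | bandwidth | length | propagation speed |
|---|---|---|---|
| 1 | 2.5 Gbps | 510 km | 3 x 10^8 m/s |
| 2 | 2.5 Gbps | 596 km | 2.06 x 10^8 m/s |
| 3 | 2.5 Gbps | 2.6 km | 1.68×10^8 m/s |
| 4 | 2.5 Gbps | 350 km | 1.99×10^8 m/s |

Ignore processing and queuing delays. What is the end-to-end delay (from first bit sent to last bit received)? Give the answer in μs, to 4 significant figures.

L = 928 × 8 = 7424 bits.
Transmission delay per hop = L/R = 7424/2500000000 = 2.9696 μs; 4 hops → 11.8784 μs.
Propagation delays (d/s per hop): 1700, 2893.2, 15.4762, 1758.79 μs; sum = 6367.47 μs.
End-to-end = 6379 μs.

6379 μs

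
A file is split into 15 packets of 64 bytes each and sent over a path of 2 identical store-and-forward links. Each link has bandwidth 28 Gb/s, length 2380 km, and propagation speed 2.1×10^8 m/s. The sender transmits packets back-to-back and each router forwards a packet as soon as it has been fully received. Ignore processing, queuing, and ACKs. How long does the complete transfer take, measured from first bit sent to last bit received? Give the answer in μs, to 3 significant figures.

Per-hop transmission t_tx = L/R = 512/28000000000 = 0.0182857 μs.
Per-hop propagation t_prop = 2380000/210000000 = 11333.3 μs.
Pipeline fill: first packet needs 2·t_tx to clear all hops; remaining 14 packets each add one t_tx.
Total = (2+15-1)·t_tx + 2·t_prop = 16·0.0182857 + 2·11333.3 = 22700 μs.

22700 μs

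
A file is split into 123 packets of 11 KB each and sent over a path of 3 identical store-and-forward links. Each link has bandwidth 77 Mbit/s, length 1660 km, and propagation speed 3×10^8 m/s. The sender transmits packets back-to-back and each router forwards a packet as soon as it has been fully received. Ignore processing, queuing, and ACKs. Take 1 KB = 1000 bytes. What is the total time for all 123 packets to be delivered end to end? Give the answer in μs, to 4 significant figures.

Per-hop transmission t_tx = L/R = 88000/77000000 = 1142.86 μs.
Per-hop propagation t_prop = 1660000/300000000 = 5533.33 μs.
Pipeline fill: first packet needs 3·t_tx to clear all hops; remaining 122 packets each add one t_tx.
Total = (3+123-1)·t_tx + 3·t_prop = 125·1142.86 + 3·5533.33 = 159500 μs.

159500 μs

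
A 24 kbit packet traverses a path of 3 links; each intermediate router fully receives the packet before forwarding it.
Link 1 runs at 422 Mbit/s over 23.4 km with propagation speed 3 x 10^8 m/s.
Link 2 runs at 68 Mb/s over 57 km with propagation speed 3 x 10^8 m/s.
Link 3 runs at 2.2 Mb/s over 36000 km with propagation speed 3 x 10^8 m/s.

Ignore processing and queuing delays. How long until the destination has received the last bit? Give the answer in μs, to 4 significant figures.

131600 μs

L = 24000 bits.
Transmission delays (L/R per hop): 56.872, 352.941, 10909.1 μs; sum = 11318.9 μs.
Propagation delays (d/s per hop): 78, 190, 120000 μs; sum = 120268 μs.
End-to-end = 131600 μs.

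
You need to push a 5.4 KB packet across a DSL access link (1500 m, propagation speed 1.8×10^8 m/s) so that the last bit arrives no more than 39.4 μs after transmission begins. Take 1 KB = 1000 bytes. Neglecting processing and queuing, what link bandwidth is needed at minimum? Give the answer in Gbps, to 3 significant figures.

L = 43200 bits.
Propagation delay = 1500 / 180000000 = 8.33333 μs.
Transmission budget = 39.4 − 8.33333 = 31.0667 μs.
R ≥ L / t_tx = 43200 bits / 3.10667e-05 s = 1.39 Gbps.

1.39 Gbps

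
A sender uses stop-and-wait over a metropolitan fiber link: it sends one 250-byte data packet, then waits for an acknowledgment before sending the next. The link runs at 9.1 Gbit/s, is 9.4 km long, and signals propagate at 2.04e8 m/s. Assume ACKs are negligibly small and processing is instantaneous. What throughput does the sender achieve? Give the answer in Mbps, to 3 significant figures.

t_tx = L/R = 2000/9100000000 = 2.1978e-07 s.
t_prop = 9400/204000000 = 4.60784e-05 s; RTT = 9.21569e-05 s.
Cycle = t_tx + RTT = 9.23766e-05 s.
Throughput = L / cycle = 2000 / 9.23766e-05 = 21.7 Mbps.

21.7 Mbps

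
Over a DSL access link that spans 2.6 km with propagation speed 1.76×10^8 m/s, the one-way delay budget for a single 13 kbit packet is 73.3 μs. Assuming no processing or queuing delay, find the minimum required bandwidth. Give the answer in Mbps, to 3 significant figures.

222 Mbps

Propagation delay = 2600 / 176000000 = 14.7727 μs.
Transmission budget = 73.3 − 14.7727 = 58.5273 μs.
R ≥ L / t_tx = 13000 bits / 5.85273e-05 s = 222 Mbps.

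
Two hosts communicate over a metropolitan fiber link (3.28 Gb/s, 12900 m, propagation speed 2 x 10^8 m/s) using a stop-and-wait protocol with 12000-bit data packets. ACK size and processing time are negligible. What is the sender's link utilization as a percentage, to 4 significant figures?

2.758 %

t_tx = L/R = 12000/3280000000 = 3.65854e-06 s.
t_prop = 12900/200000000 = 6.45e-05 s; RTT = 0.000129 s.
Cycle = t_tx + RTT = 0.000132659 s.
Utilization = t_tx / cycle = 3.65854e-06/0.000132659 = 2.758 %.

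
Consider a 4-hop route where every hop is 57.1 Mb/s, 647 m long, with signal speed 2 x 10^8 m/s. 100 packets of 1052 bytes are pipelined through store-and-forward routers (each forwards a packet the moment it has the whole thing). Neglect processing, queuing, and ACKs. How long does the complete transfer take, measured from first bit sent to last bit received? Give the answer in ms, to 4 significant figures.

15.19 ms

Per-hop transmission t_tx = L/R = 8416/57100000 = 0.147391 ms.
Per-hop propagation t_prop = 647/200000000 = 0.003235 ms.
Pipeline fill: first packet needs 4·t_tx to clear all hops; remaining 99 packets each add one t_tx.
Total = (4+100-1)·t_tx + 4·t_prop = 103·0.147391 + 4·0.003235 = 15.19 ms.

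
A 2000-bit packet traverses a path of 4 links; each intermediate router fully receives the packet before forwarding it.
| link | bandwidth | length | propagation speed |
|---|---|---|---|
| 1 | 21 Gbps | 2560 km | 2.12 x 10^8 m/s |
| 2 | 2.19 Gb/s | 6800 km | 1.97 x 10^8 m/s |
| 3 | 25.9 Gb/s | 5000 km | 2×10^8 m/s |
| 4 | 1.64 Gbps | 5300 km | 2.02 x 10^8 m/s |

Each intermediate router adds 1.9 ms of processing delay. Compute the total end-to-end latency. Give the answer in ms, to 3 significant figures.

104 ms

Transmission delays (L/R per hop): 9.52381e-05, 0.000913242, 7.72201e-05, 0.00121951 ms; sum = 0.00230521 ms.
Propagation delays (d/s per hop): 12.0755, 34.5178, 25, 26.2376 ms; sum = 97.8309 ms.
Processing at 3 router(s): 3 × 1.9 ms = 5.7 ms.
End-to-end = 104 ms.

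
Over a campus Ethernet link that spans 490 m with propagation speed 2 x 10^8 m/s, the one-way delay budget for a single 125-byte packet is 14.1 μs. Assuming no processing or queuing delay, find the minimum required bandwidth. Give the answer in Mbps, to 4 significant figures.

85.84 Mbps

L = 1000 bits.
Propagation delay = 490 / 200000000 = 2.45 μs.
Transmission budget = 14.1 − 2.45 = 11.65 μs.
R ≥ L / t_tx = 1000 bits / 1.165e-05 s = 85.84 Mbps.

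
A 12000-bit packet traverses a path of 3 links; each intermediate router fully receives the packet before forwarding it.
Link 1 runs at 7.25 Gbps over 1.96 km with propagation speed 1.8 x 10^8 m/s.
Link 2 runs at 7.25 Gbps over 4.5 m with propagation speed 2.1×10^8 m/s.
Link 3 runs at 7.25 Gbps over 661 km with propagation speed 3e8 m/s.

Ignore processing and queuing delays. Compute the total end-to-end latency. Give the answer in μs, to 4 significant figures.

Transmission delay per hop = L/R = 12000/7250000000 = 1.65517 μs; 3 hops → 4.96552 μs.
Propagation delays (d/s per hop): 10.8889, 0.0214286, 2203.33 μs; sum = 2214.24 μs.
End-to-end = 2219 μs.

2219 μs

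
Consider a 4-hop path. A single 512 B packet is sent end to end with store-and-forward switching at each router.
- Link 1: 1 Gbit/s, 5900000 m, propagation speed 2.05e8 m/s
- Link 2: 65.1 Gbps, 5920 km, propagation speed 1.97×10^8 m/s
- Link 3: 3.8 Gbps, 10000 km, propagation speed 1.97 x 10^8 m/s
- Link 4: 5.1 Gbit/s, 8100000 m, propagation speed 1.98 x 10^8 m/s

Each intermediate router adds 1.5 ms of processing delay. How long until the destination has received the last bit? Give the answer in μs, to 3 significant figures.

155000 μs

L = 512 × 8 = 4096 bits.
Transmission delays (L/R per hop): 4.096, 0.0629186, 1.07789, 0.803137 μs; sum = 6.03995 μs.
Propagation delays (d/s per hop): 28780.5, 30050.8, 50761.4, 40909.1 μs; sum = 150502 μs.
Processing at 3 router(s): 3 × 1.5 ms = 4500 μs.
End-to-end = 155000 μs.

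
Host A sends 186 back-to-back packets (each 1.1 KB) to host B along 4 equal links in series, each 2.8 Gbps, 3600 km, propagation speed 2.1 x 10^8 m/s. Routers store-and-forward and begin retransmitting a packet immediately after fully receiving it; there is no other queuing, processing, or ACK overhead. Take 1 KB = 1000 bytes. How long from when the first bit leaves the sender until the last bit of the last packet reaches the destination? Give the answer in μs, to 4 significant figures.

Per-hop transmission t_tx = L/R = 8800/2800000000 = 3.14286 μs.
Per-hop propagation t_prop = 3600000/210000000 = 17142.9 μs.
Pipeline fill: first packet needs 4·t_tx to clear all hops; remaining 185 packets each add one t_tx.
Total = (4+186-1)·t_tx + 4·t_prop = 189·3.14286 + 4·17142.9 = 69170 μs.

69170 μs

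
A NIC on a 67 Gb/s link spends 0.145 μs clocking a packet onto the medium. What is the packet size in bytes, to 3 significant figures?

L = R × t_tx = 67000000000 b/s × 1.45e-07 s = 9715 bits.
In bytes: 9715 / 8 = 1210 bytes.

1210 bytes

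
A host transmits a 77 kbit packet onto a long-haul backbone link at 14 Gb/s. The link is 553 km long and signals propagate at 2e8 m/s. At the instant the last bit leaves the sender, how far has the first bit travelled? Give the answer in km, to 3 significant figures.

t_tx = L/R = 77000/14000000000 = 5.5e-06 s.
Distance = s × t_tx = 200000000 × 5.5e-06 = 1.10 km.

1.10 km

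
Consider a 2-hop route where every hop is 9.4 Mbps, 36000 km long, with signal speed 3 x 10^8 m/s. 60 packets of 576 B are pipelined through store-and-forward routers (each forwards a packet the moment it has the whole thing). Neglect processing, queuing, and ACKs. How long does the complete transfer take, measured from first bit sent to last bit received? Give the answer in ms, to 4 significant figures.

Per-hop transmission t_tx = L/R = 4608/9400000 = 0.490213 ms.
Per-hop propagation t_prop = 36000000/300000000 = 120 ms.
Pipeline fill: first packet needs 2·t_tx to clear all hops; remaining 59 packets each add one t_tx.
Total = (2+60-1)·t_tx + 2·t_prop = 61·0.490213 + 2·120 = 269.9 ms.

269.9 ms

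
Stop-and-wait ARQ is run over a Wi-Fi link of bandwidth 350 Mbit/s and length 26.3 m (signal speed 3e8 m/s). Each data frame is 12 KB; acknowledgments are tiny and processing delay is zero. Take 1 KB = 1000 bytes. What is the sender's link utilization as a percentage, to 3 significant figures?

99.9 %

t_tx = L/R = 96000/350000000 = 0.000274286 s.
t_prop = 26.3/300000000 = 8.76667e-08 s; RTT = 1.75333e-07 s.
Cycle = t_tx + RTT = 0.000274461 s.
Utilization = t_tx / cycle = 0.000274286/0.000274461 = 99.9 %.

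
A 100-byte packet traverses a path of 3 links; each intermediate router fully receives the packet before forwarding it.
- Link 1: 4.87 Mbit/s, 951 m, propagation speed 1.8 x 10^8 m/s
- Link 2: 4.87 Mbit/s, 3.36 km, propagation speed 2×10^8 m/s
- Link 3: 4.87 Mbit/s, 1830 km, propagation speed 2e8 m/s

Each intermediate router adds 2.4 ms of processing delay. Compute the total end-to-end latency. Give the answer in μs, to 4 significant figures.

L = 100 × 8 = 800 bits.
Transmission delay per hop = L/R = 800/4870000 = 164.271 μs; 3 hops → 492.813 μs.
Propagation delays (d/s per hop): 5.28333, 16.8, 9150 μs; sum = 9172.08 μs.
Processing at 2 router(s): 2 × 2.4 ms = 4800 μs.
End-to-end = 14460 μs.

14460 μs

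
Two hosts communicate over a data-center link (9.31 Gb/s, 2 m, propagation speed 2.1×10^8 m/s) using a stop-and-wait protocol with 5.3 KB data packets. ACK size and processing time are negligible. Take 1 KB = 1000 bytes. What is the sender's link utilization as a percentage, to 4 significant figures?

99.58 %

t_tx = L/R = 42400/9310000000 = 4.55424e-06 s.
t_prop = 2/210000000 = 9.52381e-09 s; RTT = 1.90476e-08 s.
Cycle = t_tx + RTT = 4.57329e-06 s.
Utilization = t_tx / cycle = 4.55424e-06/4.57329e-06 = 99.58 %.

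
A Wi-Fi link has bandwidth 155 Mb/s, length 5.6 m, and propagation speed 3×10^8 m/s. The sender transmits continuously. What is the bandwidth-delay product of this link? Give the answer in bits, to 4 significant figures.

2.893 bits

Propagation delay = 5.6 / 300000000 = 1.86667e-08 s.
BDP = R × t_prop = 155000000 × 1.86667e-08 = 2.89333 bits.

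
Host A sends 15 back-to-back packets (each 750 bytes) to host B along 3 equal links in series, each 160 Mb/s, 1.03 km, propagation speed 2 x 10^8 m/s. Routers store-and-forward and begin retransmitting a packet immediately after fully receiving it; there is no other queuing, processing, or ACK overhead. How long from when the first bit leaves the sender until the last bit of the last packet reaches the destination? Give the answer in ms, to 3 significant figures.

Per-hop transmission t_tx = L/R = 6000/160000000 = 0.0375 ms.
Per-hop propagation t_prop = 1030/200000000 = 0.00515 ms.
Pipeline fill: first packet needs 3·t_tx to clear all hops; remaining 14 packets each add one t_tx.
Total = (3+15-1)·t_tx + 3·t_prop = 17·0.0375 + 3·0.00515 = 0.653 ms.

0.653 ms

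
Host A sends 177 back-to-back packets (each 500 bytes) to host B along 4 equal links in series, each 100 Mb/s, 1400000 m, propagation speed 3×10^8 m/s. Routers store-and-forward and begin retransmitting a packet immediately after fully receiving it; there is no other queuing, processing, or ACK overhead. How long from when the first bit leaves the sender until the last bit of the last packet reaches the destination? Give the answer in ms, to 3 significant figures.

25.9 ms

Per-hop transmission t_tx = L/R = 4000/100000000 = 0.04 ms.
Per-hop propagation t_prop = 1400000/300000000 = 4.66667 ms.
Pipeline fill: first packet needs 4·t_tx to clear all hops; remaining 176 packets each add one t_tx.
Total = (4+177-1)·t_tx + 4·t_prop = 180·0.04 + 4·4.66667 = 25.9 ms.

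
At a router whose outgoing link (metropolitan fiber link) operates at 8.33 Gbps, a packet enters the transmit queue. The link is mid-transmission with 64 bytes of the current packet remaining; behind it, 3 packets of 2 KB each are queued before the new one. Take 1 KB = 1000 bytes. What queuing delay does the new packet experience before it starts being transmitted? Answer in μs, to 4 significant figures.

Each queued packet: L/R = 16000/8330000000 = 1.92077 μs.
3 queued → 5.7623 μs.
Plus remaining 512 bits of current packet: 0.0614646 μs.
Queuing delay = 5.824 μs.

5.824 μs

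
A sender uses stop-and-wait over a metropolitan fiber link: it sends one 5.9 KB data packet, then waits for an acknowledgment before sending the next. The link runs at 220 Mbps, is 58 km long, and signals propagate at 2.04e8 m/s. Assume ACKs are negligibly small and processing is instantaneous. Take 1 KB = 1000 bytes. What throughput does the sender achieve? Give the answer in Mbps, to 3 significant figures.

60.3 Mbps

t_tx = L/R = 47200/220000000 = 0.000214545 s.
t_prop = 58000/204000000 = 0.000284314 s; RTT = 0.000568627 s.
Cycle = t_tx + RTT = 0.000783173 s.
Throughput = L / cycle = 47200 / 0.000783173 = 60.3 Mbps.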